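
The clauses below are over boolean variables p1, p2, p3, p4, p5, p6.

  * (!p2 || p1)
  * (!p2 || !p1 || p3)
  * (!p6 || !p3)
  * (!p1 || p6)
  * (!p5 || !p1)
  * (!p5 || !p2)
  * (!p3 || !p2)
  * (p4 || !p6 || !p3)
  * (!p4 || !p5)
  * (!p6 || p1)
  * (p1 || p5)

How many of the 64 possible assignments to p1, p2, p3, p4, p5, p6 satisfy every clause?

4

The models are:
  p1=0 p2=0 p3=0 p4=0 p5=1 p6=0
  p1=0 p2=0 p3=1 p4=0 p5=1 p6=0
  p1=1 p2=0 p3=0 p4=0 p5=0 p6=1
  p1=1 p2=0 p3=0 p4=1 p5=0 p6=1
That's 4 in total.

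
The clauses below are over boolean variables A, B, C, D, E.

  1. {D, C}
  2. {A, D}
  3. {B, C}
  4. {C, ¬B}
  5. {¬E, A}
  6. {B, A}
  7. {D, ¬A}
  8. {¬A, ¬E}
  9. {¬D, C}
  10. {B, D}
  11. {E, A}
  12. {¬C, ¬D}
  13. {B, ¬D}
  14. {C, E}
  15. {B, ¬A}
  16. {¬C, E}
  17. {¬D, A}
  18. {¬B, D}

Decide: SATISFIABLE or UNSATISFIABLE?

D = True:
  propagation gives C=True; an empty clause results — contradiction.
D = False:
  propagation gives C=True, A=True; an empty clause results — contradiction.
Every branch closes, so no satisfying assignment exists.

UNSATISFIABLE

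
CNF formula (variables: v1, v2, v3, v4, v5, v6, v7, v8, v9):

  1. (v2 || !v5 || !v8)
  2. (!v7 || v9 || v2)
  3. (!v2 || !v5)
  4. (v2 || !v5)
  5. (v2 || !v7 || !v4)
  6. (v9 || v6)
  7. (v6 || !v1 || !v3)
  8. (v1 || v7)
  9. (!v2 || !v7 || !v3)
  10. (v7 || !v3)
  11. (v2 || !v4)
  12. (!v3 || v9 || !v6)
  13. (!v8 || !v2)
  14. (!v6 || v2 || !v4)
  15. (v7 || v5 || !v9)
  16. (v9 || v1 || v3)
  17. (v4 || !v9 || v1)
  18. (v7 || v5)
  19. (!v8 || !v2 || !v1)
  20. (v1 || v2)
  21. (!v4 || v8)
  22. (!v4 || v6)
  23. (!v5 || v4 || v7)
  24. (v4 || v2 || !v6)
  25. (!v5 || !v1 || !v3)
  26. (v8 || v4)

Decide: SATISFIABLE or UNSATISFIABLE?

Try v1 = True.
Set v2 = False and propagate.
  then v5 is forced to False.
  then v4 is forced to False.
  then v7 is forced to True.
  then v9 is forced to True.
  then v6 is forced to False.
  then v3 is forced to False.
  then v8 is forced to True.
So v1 = True, v2 = False, v3 = False, v4 = False, v5 = False, v6 = False, v7 = True, v8 = True, v9 = True is a satisfying assignment.

SATISFIABLE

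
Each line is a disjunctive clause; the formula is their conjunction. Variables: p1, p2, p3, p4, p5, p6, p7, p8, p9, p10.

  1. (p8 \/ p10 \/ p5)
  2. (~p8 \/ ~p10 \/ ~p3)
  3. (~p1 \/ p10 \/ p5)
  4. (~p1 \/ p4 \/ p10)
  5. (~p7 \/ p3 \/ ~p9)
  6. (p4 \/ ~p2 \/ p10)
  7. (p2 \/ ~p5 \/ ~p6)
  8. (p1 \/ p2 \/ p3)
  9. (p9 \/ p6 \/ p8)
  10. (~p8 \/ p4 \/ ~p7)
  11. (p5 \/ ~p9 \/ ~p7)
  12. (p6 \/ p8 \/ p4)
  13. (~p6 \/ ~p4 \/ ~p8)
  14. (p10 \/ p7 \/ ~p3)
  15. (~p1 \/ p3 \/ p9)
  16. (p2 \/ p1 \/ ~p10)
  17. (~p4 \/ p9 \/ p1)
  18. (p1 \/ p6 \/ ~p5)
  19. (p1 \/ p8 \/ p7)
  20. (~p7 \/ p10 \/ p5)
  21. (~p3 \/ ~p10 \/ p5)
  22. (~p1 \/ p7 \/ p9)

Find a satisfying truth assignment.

p1=True, p2=False, p3=False, p4=True, p5=False, p6=False, p7=False, p8=False, p9=True, p10=True

Check each clause:
  1. (p5 \/ p8 \/ p10) — p10 is true.
  2. (~p8 \/ ~p10 \/ ~p3) — ~p8 is true.
  3. (p5 \/ p10 \/ ~p1) — p10 is true.
  4. (~p1 \/ p4 \/ p10) — p10 is true.
  5. (~p7 \/ p3 \/ ~p9) — ~p7 is true.
  6. (~p2 \/ p10 \/ p4) — p10 is true.
  7. (p2 \/ ~p5 \/ ~p6) — ~p6 is true.
  8. (p3 \/ p1 \/ p2) — p1 is true.
  9. (p9 \/ p6 \/ p8) — p9 is true.
  10. (~p8 \/ p4 \/ ~p7) — ~p8 is true.
  11. (~p7 \/ ~p9 \/ p5) — ~p7 is true.
  12. (p6 \/ p4 \/ p8) — p4 is true.
  13. (~p6 \/ ~p4 \/ ~p8) — ~p8 is true.
  14. (~p3 \/ p10 \/ p7) — p10 is true.
  15. (p9 \/ ~p1 \/ p3) — p9 is true.
  16. (p1 \/ ~p10 \/ p2) — p1 is true.
  17. (p9 \/ ~p4 \/ p1) — p9 is true.
  18. (p6 \/ p1 \/ ~p5) — p1 is true.
  19. (p8 \/ p1 \/ p7) — p1 is true.
  20. (p5 \/ ~p7 \/ p10) — ~p7 is true.
  21. (~p3 \/ ~p10 \/ p5) — ~p3 is true.
  22. (p9 \/ p7 \/ ~p1) — p9 is true.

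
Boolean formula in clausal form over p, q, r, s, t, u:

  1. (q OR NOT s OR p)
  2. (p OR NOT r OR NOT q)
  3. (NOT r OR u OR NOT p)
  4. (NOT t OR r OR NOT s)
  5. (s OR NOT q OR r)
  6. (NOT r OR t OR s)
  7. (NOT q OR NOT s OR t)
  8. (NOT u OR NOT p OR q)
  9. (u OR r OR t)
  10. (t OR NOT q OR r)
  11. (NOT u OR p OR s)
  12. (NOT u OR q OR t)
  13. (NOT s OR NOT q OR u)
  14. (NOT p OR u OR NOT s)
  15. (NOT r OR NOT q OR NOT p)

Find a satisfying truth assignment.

Branch on p: take p = False.
Branch on q: take q = False.
  then s is forced to False.
  then u is forced to False.
For the remaining variables, r = False, t = True works.
Every clause has at least one true literal under this assignment.

p=0, q=0, r=0, s=0, t=1, u=0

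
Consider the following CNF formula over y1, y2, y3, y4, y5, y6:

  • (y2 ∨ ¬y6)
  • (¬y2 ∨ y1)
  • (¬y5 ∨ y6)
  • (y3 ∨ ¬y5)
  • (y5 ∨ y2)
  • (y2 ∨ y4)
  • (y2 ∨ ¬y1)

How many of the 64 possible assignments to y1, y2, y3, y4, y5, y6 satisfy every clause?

10

Split on y2, then y5.
  y2=1, y5=1: remaining (y1,y3,y4,y6) ∈ {(1,1,0,1); (1,1,1,1)} — 2.
  y2=1, y5=0: forces y1=1; y3, y4, y6 free → 2^3 = 8.
  y2=0, y5=1: a clause becomes empty — 0.
  y2=0, y5=0: a clause becomes empty — 0.
Total: 2 + 8 + 0 + 0 = 10.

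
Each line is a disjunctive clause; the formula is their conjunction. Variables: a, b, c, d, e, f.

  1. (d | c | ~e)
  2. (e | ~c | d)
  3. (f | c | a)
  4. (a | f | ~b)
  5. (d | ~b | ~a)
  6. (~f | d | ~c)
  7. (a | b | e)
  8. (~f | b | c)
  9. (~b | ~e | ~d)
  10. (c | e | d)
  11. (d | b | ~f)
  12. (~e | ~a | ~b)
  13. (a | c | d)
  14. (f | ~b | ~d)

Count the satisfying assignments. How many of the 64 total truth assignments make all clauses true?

14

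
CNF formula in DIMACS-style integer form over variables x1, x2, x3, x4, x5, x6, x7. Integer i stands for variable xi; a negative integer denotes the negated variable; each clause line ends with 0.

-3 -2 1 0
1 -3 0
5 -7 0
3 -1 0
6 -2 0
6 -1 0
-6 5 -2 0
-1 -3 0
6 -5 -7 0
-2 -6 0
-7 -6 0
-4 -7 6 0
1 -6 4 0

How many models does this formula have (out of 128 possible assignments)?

Satisfying assignments:
  x1=0 x2=0 x3=0 x4=0 x5=0 x6=0 x7=0
  x1=0 x2=0 x3=0 x4=0 x5=1 x6=0 x7=0
  x1=0 x2=0 x3=0 x4=1 x5=0 x6=0 x7=0
  x1=0 x2=0 x3=0 x4=1 x5=0 x6=1 x7=0
  x1=0 x2=0 x3=0 x4=1 x5=1 x6=0 x7=0
  x1=0 x2=0 x3=0 x4=1 x5=1 x6=1 x7=0
Count: 6.

6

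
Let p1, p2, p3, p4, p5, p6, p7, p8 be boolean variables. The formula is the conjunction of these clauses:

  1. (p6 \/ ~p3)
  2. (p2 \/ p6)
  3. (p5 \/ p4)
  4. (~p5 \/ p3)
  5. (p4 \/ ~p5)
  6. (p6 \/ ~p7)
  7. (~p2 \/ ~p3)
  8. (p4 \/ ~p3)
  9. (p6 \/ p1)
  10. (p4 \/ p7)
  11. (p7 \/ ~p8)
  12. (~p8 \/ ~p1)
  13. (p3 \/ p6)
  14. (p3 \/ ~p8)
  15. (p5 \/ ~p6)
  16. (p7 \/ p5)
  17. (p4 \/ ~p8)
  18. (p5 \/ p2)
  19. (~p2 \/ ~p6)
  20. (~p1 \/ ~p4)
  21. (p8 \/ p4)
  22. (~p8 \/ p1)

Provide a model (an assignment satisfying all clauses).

Branch on p1: take p1 = False.
  then p6 is forced to True.
  then p5 is forced to True.
  then p3 is forced to True.
  then p4 is forced to True.
  then p2 is forced to False.
  then p8 is forced to False.
p7 is now unconstrained; take p7 = True.
Check each clause:
  1. (~p3 \/ p6) — p6 is true.
  2. (p6 \/ p2) — p6 is true.
  3. (p4 \/ p5) — p4 is true.
  4. (p3 \/ ~p5) — p3 is true.
  5. (p4 \/ ~p5) — p4 is true.
  6. (~p7 \/ p6) — p6 is true.
  7. (~p2 \/ ~p3) — ~p2 is true.
  8. (~p3 \/ p4) — p4 is true.
  9. (p1 \/ p6) — p6 is true.
  10. (p7 \/ p4) — p4 is true.
  11. (p7 \/ ~p8) — ~p8 is true.
  12. (~p1 \/ ~p8) — ~p8 is true.
  13. (p3 \/ p6) — p3 is true.
  14. (~p8 \/ p3) — ~p8 is true.
  15. (p5 \/ ~p6) — p5 is true.
  16. (p7 \/ p5) — p5 is true.
  17. (p4 \/ ~p8) — ~p8 is true.
  18. (p2 \/ p5) — p5 is true.
  19. (~p2 \/ ~p6) — ~p2 is true.
  20. (~p4 \/ ~p1) — ~p1 is true.
  21. (p4 \/ p8) — p4 is true.
  22. (p1 \/ ~p8) — ~p8 is true.

p1 = F, p2 = F, p3 = T, p4 = T, p5 = T, p6 = T, p7 = T, p8 = F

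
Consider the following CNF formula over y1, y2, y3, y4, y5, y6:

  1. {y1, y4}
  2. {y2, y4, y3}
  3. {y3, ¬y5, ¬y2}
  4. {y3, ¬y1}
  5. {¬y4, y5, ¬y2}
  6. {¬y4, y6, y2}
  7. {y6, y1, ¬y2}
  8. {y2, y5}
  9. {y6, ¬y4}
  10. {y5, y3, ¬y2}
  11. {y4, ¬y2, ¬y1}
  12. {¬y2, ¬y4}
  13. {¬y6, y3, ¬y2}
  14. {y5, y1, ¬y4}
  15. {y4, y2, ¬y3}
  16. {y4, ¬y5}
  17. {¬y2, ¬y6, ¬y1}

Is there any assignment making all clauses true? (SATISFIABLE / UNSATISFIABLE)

Branch on y1: take y1 = True.
  then y3 is forced to True.
Set y2 = False and propagate.
  then y5 is forced to True.
  then y4 is forced to True.
  then y6 is forced to True.
So y1=T, y2=F, y3=T, y4=T, y5=T, y6=T is a satisfying assignment.

SATISFIABLE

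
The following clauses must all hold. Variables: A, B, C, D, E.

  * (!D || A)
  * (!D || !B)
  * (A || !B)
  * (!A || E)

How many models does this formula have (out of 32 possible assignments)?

Split on A, then B.
  A=1, B=1: remaining (C,D,E) ∈ {(0,0,1); (1,0,1)} — 2.
  A=1, B=0: remaining (C,D,E) ∈ {(0,0,1); (0,1,1); (1,0,1); (1,1,1)} — 4.
  A=0, B=1: a clause becomes empty — 0.
  A=0, B=0: remaining (C,D,E) ∈ {(0,0,0); (0,0,1); (1,0,0); (1,0,1)} — 4.
Total: 2 + 4 + 0 + 4 = 10.

10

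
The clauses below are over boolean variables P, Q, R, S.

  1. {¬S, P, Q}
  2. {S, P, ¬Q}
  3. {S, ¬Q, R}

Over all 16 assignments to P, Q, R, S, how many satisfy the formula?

Split on Q, then S.
  Q=T, S=T: remaining (P,R) ∈ {(F,F); (F,T); (T,F); (T,T)} — 4.
  Q=T, S=F: remaining (P,R) ∈ {(T,T)} — 1.
  Q=F, S=T: remaining (P,R) ∈ {(T,F); (T,T)} — 2.
  Q=F, S=F: remaining (P,R) ∈ {(F,F); (F,T); (T,F); (T,T)} — 4.
Total: 4 + 1 + 2 + 4 = 11.

11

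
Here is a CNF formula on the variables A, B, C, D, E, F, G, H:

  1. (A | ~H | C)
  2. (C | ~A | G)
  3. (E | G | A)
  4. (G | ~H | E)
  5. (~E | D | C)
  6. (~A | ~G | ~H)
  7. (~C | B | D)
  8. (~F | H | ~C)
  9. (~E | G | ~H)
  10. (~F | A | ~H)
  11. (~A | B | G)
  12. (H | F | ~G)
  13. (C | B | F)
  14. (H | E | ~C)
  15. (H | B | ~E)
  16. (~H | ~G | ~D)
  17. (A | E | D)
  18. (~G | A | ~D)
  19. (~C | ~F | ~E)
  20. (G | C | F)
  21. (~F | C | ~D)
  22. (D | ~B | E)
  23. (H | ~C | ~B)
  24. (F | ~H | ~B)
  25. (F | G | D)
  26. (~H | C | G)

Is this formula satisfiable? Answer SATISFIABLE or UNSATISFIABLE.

Set A = True and propagate.
Set B = False and propagate.
  then G is forced to True.
  then H is forced to False.
  then F is forced to True.
  then C is forced to False.
  then E is forced to False.
  then D is forced to False.
Every clause has at least one true literal under this assignment.
So A=1, B=0, C=0, D=0, E=0, F=1, G=1, H=0 is a satisfying assignment.

SATISFIABLE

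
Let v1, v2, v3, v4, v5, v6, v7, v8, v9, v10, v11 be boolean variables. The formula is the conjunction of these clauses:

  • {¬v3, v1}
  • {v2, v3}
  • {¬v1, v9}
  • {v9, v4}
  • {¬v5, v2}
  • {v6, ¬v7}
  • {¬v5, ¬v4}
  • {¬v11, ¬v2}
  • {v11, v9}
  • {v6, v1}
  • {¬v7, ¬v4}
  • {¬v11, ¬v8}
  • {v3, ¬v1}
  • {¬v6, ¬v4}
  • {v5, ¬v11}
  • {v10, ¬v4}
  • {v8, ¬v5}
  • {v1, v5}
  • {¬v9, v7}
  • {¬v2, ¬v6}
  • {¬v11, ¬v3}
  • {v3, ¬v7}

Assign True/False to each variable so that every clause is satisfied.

v10 occurs only positively in the remaining clauses — set v10 = True.
Set v1 = True and propagate.
  then v9 is forced to True.
  then v3 is forced to True.
  then v7 is forced to True.
  then v6 is forced to True.
  then v4 is forced to False.
  then v2 is forced to False.
  then v5 is forced to False.
  then v11 is forced to False.
v8 is now unconstrained; take v8 = False.
Every clause has at least one true literal under this assignment.

v1=T, v2=F, v3=T, v4=F, v5=F, v6=T, v7=T, v8=F, v9=T, v10=T, v11=F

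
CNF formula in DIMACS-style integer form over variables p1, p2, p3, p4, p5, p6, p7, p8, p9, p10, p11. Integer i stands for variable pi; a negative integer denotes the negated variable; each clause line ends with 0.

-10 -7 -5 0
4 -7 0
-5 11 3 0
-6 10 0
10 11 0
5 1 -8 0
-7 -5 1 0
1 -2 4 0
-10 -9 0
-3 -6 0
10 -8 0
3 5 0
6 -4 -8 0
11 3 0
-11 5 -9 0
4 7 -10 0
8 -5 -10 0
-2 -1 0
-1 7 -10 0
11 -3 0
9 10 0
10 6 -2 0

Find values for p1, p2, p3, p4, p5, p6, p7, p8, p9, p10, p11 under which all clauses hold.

p1=F, p2=F, p3=T, p4=T, p5=F, p6=F, p7=F, p8=F, p9=F, p10=T, p11=T

Check each clause:
  1. (NOT p5 OR NOT p10 OR NOT p7) — NOT p7 is true.
  2. (p4 OR NOT p7) — NOT p7 is true.
  3. (NOT p5 OR p11 OR p3) — p3 is true.
  4. (NOT p6 OR p10) — NOT p6 is true.
  5. (p10 OR p11) — p10 is true.
  6. (p5 OR p1 OR NOT p8) — NOT p8 is true.
  7. (NOT p5 OR p1 OR NOT p7) — NOT p5 is true.
  8. (p4 OR NOT p2 OR p1) — p4 is true.
  9. (NOT p10 OR NOT p9) — NOT p9 is true.
  10. (NOT p3 OR NOT p6) — NOT p6 is true.
  11. (p10 OR NOT p8) — NOT p8 is true.
  12. (p3 OR p5) — p3 is true.
  13. (p6 OR NOT p8 OR NOT p4) — NOT p8 is true.
  14. (p11 OR p3) — p11 is true.
  15. (p5 OR NOT p11 OR NOT p9) — NOT p9 is true.
  16. (NOT p10 OR p7 OR p4) — p4 is true.
  17. (p8 OR NOT p5 OR NOT p10) — NOT p5 is true.
  18. (NOT p1 OR NOT p2) — NOT p1 is true.
  19. (NOT p10 OR NOT p1 OR p7) — NOT p1 is true.
  20. (NOT p3 OR p11) — p11 is true.
  21. (p9 OR p10) — p10 is true.
  22. (p6 OR NOT p2 OR p10) — p10 is true.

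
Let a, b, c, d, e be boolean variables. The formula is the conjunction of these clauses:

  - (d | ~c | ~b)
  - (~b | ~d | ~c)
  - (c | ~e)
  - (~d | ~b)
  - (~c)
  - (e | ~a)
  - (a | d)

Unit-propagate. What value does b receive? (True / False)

False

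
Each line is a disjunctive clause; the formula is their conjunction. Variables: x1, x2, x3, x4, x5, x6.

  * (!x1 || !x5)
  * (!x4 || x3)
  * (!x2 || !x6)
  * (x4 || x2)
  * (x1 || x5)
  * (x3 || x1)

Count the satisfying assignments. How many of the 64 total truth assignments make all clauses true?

9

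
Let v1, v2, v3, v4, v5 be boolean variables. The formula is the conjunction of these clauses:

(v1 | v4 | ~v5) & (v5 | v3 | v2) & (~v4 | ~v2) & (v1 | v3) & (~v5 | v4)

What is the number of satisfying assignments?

10

Split on v4, then v5.
  v4=1, v5=1: remaining (v1,v2,v3) ∈ {(0,0,1); (1,0,0); (1,0,1)} — 3.
  v4=1, v5=0: remaining (v1,v2,v3) ∈ {(0,0,1); (1,0,1)} — 2.
  v4=0, v5=1: a clause becomes empty — 0.
  v4=0, v5=0: 5 of the 8 assignments to (v1,v2,v3) work.
Total: 3 + 2 + 0 + 5 = 10.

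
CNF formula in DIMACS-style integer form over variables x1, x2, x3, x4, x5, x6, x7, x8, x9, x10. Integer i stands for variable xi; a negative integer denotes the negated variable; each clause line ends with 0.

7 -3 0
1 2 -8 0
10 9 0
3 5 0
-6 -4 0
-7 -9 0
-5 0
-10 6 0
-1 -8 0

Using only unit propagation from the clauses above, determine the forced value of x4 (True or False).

False

Unit clause (NOT x5) sets x5 = False.
(x3 OR x5) with x5 = False leaves only x3, so x3 = True.
(x7 OR NOT x3) with x3 = True leaves only x7, so x7 = True.
In (NOT x7 OR NOT x9), NOT x7 is now false; NOT x9 must hold, so x9 = False.
In (x9 OR x10), x9 is now false; x10 must hold, so x10 = True.
In (NOT x10 OR x6), NOT x10 is now false; x6 must hold, so x6 = True.
In (NOT x6 OR NOT x4), NOT x6 is now false; NOT x4 must hold, so x4 = False.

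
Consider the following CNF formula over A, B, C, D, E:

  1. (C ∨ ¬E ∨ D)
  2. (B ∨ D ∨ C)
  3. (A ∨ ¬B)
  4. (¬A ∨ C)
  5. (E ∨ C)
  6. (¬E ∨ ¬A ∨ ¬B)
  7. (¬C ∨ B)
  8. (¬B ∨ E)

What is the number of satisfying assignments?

1

The models are:
  A=F B=F C=F D=T E=T
Count: 1.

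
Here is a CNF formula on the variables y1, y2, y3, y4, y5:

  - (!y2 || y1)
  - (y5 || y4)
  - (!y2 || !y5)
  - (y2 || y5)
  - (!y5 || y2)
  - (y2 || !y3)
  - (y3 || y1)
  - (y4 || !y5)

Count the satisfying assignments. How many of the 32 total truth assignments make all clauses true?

2

The models are:
  y1=T y2=T y3=F y4=T y5=F
  y1=T y2=T y3=T y4=T y5=F
That's 2 in total.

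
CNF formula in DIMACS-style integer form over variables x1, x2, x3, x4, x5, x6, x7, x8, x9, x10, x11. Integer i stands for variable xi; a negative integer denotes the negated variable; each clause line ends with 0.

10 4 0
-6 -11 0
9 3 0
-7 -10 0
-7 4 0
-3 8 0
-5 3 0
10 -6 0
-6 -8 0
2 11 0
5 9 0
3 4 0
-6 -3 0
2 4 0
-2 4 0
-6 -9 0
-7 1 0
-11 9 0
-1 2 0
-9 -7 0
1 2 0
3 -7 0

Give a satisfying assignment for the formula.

x1 = F  x2 = T  x3 = F  x4 = T  x5 = F  x6 = F  x7 = F  x8 = T  x9 = T  x10 = T  x11 = T

x4 occurs only positively in the remaining clauses — set x4 = True.
Pure literal: x6 appears only negated; assign x6 = False.
Try x1 = False.
  then x7 is forced to False.
  then x2 is forced to True.
Try x3 = False.
  then x9 is forced to True.
  then x5 is forced to False.
x8, x10, x11 are now unconstrained; take x8 = True, x10 = True, x11 = True.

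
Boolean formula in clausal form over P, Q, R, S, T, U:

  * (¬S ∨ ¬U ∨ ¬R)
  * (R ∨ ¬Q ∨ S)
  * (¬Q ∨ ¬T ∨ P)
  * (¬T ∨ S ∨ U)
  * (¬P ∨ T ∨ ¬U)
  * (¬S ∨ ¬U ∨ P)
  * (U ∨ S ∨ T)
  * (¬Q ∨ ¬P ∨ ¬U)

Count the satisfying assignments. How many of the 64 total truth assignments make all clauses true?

Split on U, then S.
  U=T, S=T: remaining (P,Q,R,T) ∈ {(T,F,F,T)} — 1.
  U=T, S=F: 7 of the 16 assignments to (P,Q,R,T) work.
  U=F, S=T: R free; 7 ways for (P,Q,T) × 2^1 = 14.
  U=F, S=F: a clause becomes empty — 0.
Total: 1 + 7 + 14 + 0 = 22.

22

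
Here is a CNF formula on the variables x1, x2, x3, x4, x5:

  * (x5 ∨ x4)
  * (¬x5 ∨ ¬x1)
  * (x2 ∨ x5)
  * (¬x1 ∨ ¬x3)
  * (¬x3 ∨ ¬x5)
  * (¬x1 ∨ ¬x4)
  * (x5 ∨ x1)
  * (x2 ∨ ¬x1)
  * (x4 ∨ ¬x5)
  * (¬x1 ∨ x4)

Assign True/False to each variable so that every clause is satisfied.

Pure literal: x2 appears only positively; assign x2 = True.
Pure literal: x3 appears only negated; assign x3 = False.
Try x1 = False.
  then x5 is forced to True.
  then x4 is forced to True.

x1=False, x2=True, x3=False, x4=True, x5=True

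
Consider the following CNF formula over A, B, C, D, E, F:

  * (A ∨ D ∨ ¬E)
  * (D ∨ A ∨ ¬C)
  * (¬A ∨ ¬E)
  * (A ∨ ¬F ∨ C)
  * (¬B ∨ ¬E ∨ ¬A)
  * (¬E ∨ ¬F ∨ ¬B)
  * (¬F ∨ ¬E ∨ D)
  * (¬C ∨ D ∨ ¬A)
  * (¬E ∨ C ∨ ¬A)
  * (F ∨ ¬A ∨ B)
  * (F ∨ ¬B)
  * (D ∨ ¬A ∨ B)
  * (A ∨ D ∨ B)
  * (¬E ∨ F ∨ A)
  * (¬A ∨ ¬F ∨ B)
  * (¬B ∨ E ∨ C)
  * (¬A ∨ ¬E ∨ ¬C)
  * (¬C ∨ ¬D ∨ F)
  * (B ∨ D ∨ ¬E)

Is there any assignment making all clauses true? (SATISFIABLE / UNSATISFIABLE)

SATISFIABLE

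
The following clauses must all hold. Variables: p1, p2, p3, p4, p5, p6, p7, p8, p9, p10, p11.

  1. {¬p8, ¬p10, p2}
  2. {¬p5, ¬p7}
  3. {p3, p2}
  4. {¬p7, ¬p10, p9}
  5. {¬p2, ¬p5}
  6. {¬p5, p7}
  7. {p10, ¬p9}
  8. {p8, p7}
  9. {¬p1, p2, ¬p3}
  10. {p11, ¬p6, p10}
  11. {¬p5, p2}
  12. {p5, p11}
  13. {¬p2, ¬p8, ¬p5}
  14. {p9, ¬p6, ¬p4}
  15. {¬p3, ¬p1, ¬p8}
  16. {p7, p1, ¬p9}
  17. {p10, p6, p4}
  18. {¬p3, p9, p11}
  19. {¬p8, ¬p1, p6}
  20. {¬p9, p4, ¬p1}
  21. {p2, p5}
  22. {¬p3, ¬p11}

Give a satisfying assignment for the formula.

p1=F, p2=T, p3=F, p4=T, p5=F, p6=F, p7=T, p8=F, p9=F, p10=F, p11=T

Check each clause:
  1. {¬p8, ¬p10, p2} — ¬p8 is true.
  2. {¬p7, ¬p5} — ¬p5 is true.
  3. {p2, p3} — p2 is true.
  4. {p9, ¬p7, ¬p10} — ¬p10 is true.
  5. {¬p2, ¬p5} — ¬p5 is true.
  6. {p7, ¬p5} — ¬p5 is true.
  7. {p10, ¬p9} — ¬p9 is true.
  8. {p7, p8} — p7 is true.
  9. {p2, ¬p3, ¬p1} — p2 is true.
  10. {p11, ¬p6, p10} — ¬p6 is true.
  11. {¬p5, p2} — p2 is true.
  12. {p5, p11} — p11 is true.
  13. {¬p5, ¬p2, ¬p8} — ¬p8 is true.
  14. {¬p4, p9, ¬p6} — ¬p6 is true.
  15. {¬p3, ¬p1, ¬p8} — ¬p8 is true.
  16. {p7, p1, ¬p9} — ¬p9 is true.
  17. {p6, p4, p10} — p4 is true.
  18. {p11, ¬p3, p9} — p11 is true.
  19. {¬p1, p6, ¬p8} — ¬p8 is true.
  20. {¬p1, ¬p9, p4} — p4 is true.
  21. {p2, p5} — p2 is true.
  22. {¬p3, ¬p11} — ¬p3 is true.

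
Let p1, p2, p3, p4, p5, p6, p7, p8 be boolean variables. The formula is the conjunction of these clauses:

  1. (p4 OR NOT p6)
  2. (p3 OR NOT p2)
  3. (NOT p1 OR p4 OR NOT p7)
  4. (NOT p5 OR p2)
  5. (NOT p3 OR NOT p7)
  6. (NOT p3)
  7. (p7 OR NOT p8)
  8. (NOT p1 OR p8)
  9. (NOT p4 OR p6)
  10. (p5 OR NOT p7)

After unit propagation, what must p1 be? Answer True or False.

False

(NOT p3) stands alone — p3 = False.
In (NOT p2 OR p3), p3 is now false; NOT p2 must hold, so p2 = False.
In (p2 OR NOT p5), p2 is now false; NOT p5 must hold, so p5 = False.
(NOT p7 OR p5) with p5 = False leaves only NOT p7, so p7 = False.
In (p7 OR NOT p8), p7 is now false; NOT p8 must hold, so p8 = False.
(NOT p1 OR p8): since p8 = False, the clause reduces to (NOT p1). p1 = False.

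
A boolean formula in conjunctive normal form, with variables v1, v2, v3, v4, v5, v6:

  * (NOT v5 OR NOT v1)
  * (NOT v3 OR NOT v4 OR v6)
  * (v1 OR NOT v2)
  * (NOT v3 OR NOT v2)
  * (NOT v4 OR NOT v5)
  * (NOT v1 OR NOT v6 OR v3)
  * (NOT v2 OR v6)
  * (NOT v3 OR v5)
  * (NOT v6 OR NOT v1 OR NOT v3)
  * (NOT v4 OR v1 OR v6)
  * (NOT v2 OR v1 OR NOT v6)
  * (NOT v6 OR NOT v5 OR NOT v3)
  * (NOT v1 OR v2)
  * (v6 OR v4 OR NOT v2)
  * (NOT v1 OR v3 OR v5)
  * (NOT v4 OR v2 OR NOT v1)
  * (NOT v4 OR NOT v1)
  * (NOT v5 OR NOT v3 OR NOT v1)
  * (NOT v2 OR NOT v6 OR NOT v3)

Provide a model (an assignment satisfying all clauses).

v1=0  v2=0  v3=1  v4=0  v5=1  v6=0

Check each clause:
  1. (NOT v5 OR NOT v1) — NOT v1 is true.
  2. (v6 OR NOT v3 OR NOT v4) — NOT v4 is true.
  3. (NOT v2 OR v1) — NOT v2 is true.
  4. (NOT v3 OR NOT v2) — NOT v2 is true.
  5. (NOT v5 OR NOT v4) — NOT v4 is true.
  6. (v3 OR NOT v1 OR NOT v6) — NOT v6 is true.
  7. (NOT v2 OR v6) — NOT v2 is true.
  8. (NOT v3 OR v5) — v5 is true.
  9. (NOT v1 OR NOT v3 OR NOT v6) — NOT v6 is true.
  10. (v1 OR NOT v4 OR v6) — NOT v4 is true.
  11. (NOT v6 OR v1 OR NOT v2) — NOT v6 is true.
  12. (NOT v3 OR NOT v6 OR NOT v5) — NOT v6 is true.
  13. (NOT v1 OR v2) — NOT v1 is true.
  14. (v6 OR NOT v2 OR v4) — NOT v2 is true.
  15. (v3 OR NOT v1 OR v5) — v3 is true.
  16. (NOT v4 OR NOT v1 OR v2) — NOT v4 is true.
  17. (NOT v1 OR NOT v4) — NOT v4 is true.
  18. (NOT v3 OR NOT v5 OR NOT v1) — NOT v1 is true.
  19. (NOT v6 OR NOT v3 OR NOT v2) — NOT v6 is true.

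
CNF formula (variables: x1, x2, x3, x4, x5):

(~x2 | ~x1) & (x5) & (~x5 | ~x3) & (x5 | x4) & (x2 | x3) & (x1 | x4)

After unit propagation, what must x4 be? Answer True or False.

True

(x5) is a unit clause: x5 = True.
From (~x3 | ~x5) and x5 = True: x3 = False.
From (x2 | x3) and x3 = False: x2 = True.
(~x2 | ~x1) with x2 = True leaves only ~x1, so x1 = False.
(x1 | x4): since x1 = False, the clause reduces to (x4). x4 = True.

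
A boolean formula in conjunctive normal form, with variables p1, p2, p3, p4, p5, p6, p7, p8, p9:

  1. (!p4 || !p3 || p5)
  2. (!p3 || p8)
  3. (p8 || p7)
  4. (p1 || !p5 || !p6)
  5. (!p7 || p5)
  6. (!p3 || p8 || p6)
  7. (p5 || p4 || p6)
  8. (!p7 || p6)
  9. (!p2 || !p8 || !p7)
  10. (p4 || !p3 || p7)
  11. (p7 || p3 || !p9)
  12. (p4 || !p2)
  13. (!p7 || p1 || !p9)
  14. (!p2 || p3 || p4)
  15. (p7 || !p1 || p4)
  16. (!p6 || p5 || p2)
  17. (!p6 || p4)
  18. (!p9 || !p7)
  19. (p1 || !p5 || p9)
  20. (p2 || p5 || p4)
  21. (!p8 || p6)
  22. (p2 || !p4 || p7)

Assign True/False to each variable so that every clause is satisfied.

p1 = T  p2 = T  p3 = F  p4 = T  p5 = T  p6 = T  p7 = F  p8 = T  p9 = F

Set p1 = True and propagate.
The remaining clauses are satisfied by p2 = True, p3 = False, p4 = True, p5 = True, p6 = True, p7 = False, p8 = True, p9 = False.
Check each clause:
  1. (!p4 || !p3 || p5) — p5 is true.
  2. (!p3 || p8) — p8 is true.
  3. (p8 || p7) — p8 is true.
  4. (!p5 || p1 || !p6) — p1 is true.
  5. (!p7 || p5) — !p7 is true.
  6. (!p3 || p8 || p6) — p8 is true.
  7. (p6 || p5 || p4) — p4 is true.
  8. (!p7 || p6) — !p7 is true.
  9. (!p8 || !p7 || !p2) — !p7 is true.
  10. (p4 || !p3 || p7) — p4 is true.
  11. (p7 || p3 || !p9) — !p9 is true.
  12. (p4 || !p2) — p4 is true.
  13. (!p9 || !p7 || p1) — !p7 is true.
  14. (p4 || p3 || !p2) — p4 is true.
  15. (p7 || p4 || !p1) — p4 is true.
  16. (!p6 || p5 || p2) — p2 is true.
  17. (p4 || !p6) — p4 is true.
  18. (!p7 || !p9) — !p7 is true.
  19. (p1 || !p5 || p9) — p1 is true.
  20. (p4 || p2 || p5) — p2 is true.
  21. (p6 || !p8) — p6 is true.
  22. (p7 || p2 || !p4) — p2 is true.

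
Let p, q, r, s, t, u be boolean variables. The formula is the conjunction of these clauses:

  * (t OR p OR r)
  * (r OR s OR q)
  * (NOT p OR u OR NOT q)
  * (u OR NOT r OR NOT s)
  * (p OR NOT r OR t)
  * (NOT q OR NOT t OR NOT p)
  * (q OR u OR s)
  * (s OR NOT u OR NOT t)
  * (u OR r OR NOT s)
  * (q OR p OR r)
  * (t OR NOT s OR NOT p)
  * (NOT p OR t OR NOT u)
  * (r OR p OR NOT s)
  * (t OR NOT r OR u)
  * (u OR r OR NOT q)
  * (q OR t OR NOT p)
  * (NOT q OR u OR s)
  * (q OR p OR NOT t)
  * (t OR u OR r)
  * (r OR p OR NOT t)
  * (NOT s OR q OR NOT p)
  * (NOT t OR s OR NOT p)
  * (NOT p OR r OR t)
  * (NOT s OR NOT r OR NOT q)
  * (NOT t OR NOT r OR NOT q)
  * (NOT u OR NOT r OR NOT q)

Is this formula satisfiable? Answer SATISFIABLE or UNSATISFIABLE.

UNSATISFIABLE

r = True:
  q = True:
    propagation gives s=False, u=True; an empty clause results — contradiction.
  q = False:
    t = True:
      propagation gives p=True, s=False; contradiction.
    t = False:
      propagation gives p=True; contradiction.
r = False:
  p = True:
    propagation gives t=True, q=False, s=True; an empty clause results — contradiction.
  p = False:
    propagation gives t=True; an empty clause results — contradiction.
Every branch closes, so no satisfying assignment exists.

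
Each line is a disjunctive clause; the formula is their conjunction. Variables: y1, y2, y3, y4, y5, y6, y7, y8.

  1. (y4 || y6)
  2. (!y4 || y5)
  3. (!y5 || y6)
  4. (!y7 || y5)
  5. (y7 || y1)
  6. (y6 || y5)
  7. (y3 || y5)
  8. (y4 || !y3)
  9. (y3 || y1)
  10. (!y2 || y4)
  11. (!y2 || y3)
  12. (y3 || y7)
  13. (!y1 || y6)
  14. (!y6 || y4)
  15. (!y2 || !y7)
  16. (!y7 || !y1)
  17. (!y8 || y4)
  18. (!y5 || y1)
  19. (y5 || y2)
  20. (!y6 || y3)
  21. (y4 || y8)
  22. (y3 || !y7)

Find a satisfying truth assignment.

y1=1, y2=0, y3=1, y4=1, y5=1, y6=1, y7=0, y8=0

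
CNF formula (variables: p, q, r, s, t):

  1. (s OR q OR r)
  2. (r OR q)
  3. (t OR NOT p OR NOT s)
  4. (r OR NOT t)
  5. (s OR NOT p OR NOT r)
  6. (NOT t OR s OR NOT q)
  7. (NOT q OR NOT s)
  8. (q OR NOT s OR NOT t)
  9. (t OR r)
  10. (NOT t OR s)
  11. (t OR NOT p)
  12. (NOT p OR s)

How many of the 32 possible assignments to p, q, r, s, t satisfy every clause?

3

The models are:
  p=0 q=0 r=1 s=0 t=0
  p=0 q=0 r=1 s=1 t=0
  p=0 q=1 r=1 s=0 t=0
Count: 3.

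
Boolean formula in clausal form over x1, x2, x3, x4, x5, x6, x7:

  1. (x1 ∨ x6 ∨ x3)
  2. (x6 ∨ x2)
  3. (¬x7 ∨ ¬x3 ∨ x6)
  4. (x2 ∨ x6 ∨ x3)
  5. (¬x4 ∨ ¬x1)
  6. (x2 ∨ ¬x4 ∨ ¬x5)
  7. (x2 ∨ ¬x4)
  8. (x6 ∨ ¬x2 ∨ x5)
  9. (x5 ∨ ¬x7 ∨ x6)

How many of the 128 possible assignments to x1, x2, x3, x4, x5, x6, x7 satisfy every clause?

45

Case analysis on x6 and x2:
  x6=1, x2=1: x3, x5, x7 free; 3 ways for (x1,x4) × 2^3 = 24.
  x6=1, x2=0: forces x4=0; x1, x3, x5, x7 free → 2^4 = 16.
  x6=0, x2=1: 5 of the 32 assignments to (x1,x3,x4,x5,x7) work.
  x6=0, x2=0: a clause becomes empty — 0.
Total: 24 + 16 + 5 + 0 = 45.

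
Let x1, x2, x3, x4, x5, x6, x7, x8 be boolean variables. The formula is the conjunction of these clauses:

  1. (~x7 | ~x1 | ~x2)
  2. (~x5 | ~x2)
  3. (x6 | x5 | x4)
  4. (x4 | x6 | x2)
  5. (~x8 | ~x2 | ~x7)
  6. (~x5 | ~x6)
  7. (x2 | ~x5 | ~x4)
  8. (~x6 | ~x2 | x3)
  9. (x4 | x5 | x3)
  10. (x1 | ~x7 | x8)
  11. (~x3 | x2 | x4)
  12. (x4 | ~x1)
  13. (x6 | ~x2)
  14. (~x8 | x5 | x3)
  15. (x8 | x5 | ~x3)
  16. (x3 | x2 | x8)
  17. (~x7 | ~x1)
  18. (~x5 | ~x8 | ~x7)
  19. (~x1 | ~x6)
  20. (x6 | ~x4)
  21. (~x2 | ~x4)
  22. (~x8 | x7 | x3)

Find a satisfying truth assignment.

Set x1 = False and propagate.
For the remaining variables, x2 = True, x3 = True, x4 = False, x5 = False, x6 = True, x7 = False, x8 = True works.

x1=F  x2=T  x3=T  x4=F  x5=F  x6=T  x7=F  x8=T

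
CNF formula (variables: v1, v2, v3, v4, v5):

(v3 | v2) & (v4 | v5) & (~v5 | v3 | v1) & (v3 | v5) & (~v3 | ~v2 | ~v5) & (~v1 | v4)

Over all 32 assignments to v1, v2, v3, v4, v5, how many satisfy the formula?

8

Split on v3, then v5.
  v3=T, v5=T: remaining (v1,v2,v4) ∈ {(F,F,F); (F,F,T); (T,F,T)} — 3.
  v3=T, v5=F: remaining (v1,v2,v4) ∈ {(F,F,T); (F,T,T); (T,F,T); (T,T,T)} — 4.
  v3=F, v5=T: remaining (v1,v2,v4) ∈ {(T,T,T)} — 1.
  v3=F, v5=F: a clause becomes empty — 0.
Total: 3 + 4 + 1 + 0 = 8.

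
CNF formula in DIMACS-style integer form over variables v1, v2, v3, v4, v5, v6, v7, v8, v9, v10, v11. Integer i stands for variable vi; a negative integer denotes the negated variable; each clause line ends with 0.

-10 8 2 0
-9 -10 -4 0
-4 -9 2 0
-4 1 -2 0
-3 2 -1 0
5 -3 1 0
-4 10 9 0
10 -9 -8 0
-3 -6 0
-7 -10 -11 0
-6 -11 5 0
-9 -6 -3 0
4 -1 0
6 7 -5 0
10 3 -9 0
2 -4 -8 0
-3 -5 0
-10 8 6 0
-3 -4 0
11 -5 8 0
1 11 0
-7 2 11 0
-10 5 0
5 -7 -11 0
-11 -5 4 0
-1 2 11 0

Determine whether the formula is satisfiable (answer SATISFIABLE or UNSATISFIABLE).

SATISFIABLE

Branch on v1: take v1 = True.
  then v4 is forced to True.
  then v3 is forced to False.
Branch on v2: take v2 = True.
Try v5 = True.
The remaining clauses are satisfied by v6 = True, v7 = False, v8 = True, v9 = False, v10 = True, v11 = True.
Every clause has at least one true literal under this assignment.
So v1 = 1, v2 = 1, v3 = 0, v4 = 1, v5 = 1, v6 = 1, v7 = 0, v8 = 1, v9 = 0, v10 = 1, v11 = 1 is a satisfying assignment.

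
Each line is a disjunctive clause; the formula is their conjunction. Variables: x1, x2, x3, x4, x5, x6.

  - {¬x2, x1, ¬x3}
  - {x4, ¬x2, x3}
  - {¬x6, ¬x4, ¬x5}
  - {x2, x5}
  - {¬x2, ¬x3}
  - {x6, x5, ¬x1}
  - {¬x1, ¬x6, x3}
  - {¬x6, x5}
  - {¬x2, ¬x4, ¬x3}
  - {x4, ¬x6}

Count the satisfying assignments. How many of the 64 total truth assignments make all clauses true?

Case analysis on x2 and x3:
  x2=T, x3=T: a clause becomes empty — 0.
  x2=T, x3=F: remaining (x1,x4,x5,x6) ∈ {(F,T,F,F); (F,T,T,F); (T,T,T,F)} — 3.
  x2=F, x3=T: remaining (x1,x4,x5,x6) ∈ {(F,F,T,F); (F,T,T,F); (T,F,T,F); (T,T,T,F)} — 4.
  x2=F, x3=F: remaining (x1,x4,x5,x6) ∈ {(F,F,T,F); (F,T,T,F); (T,F,T,F); (T,T,T,F)} — 4.
Total: 0 + 3 + 4 + 4 = 11.

11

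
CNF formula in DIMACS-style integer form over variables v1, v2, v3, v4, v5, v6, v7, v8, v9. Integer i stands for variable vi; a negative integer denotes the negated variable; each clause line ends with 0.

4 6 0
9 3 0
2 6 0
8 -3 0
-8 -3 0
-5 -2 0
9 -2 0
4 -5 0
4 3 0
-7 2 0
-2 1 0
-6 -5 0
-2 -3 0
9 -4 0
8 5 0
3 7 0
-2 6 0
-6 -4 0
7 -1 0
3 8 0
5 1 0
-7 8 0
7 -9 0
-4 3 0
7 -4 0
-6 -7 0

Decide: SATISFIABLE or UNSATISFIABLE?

UNSATISFIABLE

v3 = True:
  propagation gives v8=True; an empty clause results — contradiction.
v3 = False:
  propagation gives v9=True, v4=True; an empty clause results — contradiction.
Every branch closes, so no satisfying assignment exists.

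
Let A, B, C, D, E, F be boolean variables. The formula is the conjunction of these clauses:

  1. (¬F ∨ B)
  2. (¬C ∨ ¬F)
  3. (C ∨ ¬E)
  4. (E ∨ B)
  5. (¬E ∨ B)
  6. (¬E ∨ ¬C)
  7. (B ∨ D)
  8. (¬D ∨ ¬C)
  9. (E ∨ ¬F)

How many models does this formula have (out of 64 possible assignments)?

The models are:
  A=F B=T C=F D=F E=F F=F
  A=F B=T C=F D=T E=F F=F
  A=F B=T C=T D=F E=F F=F
  A=T B=T C=F D=F E=F F=F
  A=T B=T C=F D=T E=F F=F
  A=T B=T C=T D=F E=F F=F
That's 6 in total.

6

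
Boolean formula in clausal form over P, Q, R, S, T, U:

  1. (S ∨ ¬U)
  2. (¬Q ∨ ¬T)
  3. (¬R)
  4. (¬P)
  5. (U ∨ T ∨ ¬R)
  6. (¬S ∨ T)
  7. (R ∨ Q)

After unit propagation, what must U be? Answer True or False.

False

Unit clause (¬R) sets R = False.
Unit clause (¬P) sets P = False.
In (Q ∨ R), R is now false; Q must hold, so Q = True.
From (¬Q ∨ ¬T) and Q = True: T = False.
(¬S ∨ T): since T = False, the clause reduces to (¬S). S = False.
(¬U ∨ S) with S = False leaves only ¬U, so U = False.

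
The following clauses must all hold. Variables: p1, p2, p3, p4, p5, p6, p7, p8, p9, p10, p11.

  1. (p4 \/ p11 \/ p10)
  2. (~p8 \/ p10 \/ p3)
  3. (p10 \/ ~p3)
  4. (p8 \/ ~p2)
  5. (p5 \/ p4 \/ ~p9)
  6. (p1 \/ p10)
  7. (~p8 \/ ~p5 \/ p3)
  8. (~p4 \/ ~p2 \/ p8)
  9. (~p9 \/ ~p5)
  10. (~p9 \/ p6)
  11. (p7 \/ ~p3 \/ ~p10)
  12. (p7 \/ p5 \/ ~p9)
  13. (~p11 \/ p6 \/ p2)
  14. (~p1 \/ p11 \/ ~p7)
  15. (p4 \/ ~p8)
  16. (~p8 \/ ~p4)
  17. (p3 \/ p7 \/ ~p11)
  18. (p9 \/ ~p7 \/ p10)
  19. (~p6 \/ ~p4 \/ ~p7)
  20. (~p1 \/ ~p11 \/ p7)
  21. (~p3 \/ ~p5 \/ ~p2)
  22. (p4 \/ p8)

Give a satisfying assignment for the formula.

Set p1 = True and propagate.
The remaining clauses are satisfied by p2 = False, p3 = False, p4 = True, p5 = True, p6 = False, p7 = False, p8 = False, p9 = False, p10 = True, p11 = False.

p1=T, p2=F, p3=F, p4=T, p5=T, p6=F, p7=F, p8=F, p9=F, p10=T, p11=F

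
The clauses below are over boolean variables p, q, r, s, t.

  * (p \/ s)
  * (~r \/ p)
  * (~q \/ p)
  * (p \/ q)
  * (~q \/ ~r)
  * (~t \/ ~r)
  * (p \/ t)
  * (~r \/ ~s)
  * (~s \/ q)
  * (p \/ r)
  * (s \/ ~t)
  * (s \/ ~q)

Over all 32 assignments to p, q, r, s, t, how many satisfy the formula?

4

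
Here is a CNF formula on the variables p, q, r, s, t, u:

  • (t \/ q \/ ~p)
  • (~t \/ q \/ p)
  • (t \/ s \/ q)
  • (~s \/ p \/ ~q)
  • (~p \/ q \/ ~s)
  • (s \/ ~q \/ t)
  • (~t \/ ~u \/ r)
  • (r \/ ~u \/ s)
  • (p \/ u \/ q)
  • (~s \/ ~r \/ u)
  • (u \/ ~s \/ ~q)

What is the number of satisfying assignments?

Case analysis on q and s:
  q=T, s=T: remaining (p,r,t,u) ∈ {(T,F,F,T); (T,T,F,T); (T,T,T,T)} — 3.
  q=T, s=F: p free; 3 ways for (r,t,u) × 2^1 = 6.
  q=F, s=T: remaining (p,r,t,u) ∈ {(F,F,F,T); (F,T,F,T)} — 2.
  q=F, s=F: remaining (p,r,t,u) ∈ {(T,F,T,F); (T,T,T,F); (T,T,T,T)} — 3.
Total: 3 + 6 + 2 + 3 = 14.

14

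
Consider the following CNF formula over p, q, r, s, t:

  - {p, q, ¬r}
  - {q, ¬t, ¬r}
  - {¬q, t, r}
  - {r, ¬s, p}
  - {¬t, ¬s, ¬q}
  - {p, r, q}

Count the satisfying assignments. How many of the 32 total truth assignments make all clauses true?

14

Case analysis on q and r:
  q=T, r=T: p free; 3 ways for (s,t) × 2^1 = 6.
  q=T, r=F: remaining (p,s,t) ∈ {(F,F,T); (T,F,T)} — 2.
  q=F, r=T: remaining (p,s,t) ∈ {(T,F,F); (T,T,F)} — 2.
  q=F, r=F: remaining (p,s,t) ∈ {(T,F,F); (T,F,T); (T,T,F); (T,T,T)} — 4.
Total: 6 + 2 + 2 + 4 = 14.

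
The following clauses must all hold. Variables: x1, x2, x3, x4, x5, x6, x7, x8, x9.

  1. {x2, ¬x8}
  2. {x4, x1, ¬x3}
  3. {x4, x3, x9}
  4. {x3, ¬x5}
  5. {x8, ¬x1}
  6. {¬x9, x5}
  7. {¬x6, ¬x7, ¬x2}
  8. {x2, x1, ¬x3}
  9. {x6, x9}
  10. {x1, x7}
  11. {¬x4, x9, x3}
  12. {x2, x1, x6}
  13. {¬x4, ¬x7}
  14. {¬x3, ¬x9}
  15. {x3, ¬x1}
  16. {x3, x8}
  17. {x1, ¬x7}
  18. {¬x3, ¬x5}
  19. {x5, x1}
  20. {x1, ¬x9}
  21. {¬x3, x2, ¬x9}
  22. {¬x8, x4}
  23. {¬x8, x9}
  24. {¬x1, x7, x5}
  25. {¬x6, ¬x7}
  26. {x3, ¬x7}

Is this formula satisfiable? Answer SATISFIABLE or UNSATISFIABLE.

x3 = True:
  propagation gives x9=False, x6=True, x5=False, x1=True; an empty clause results — contradiction.
x3 = False:
  propagation gives x5=False, x9=False, x4=True; an empty clause results — contradiction.
Every branch closes, so no satisfying assignment exists.

UNSATISFIABLE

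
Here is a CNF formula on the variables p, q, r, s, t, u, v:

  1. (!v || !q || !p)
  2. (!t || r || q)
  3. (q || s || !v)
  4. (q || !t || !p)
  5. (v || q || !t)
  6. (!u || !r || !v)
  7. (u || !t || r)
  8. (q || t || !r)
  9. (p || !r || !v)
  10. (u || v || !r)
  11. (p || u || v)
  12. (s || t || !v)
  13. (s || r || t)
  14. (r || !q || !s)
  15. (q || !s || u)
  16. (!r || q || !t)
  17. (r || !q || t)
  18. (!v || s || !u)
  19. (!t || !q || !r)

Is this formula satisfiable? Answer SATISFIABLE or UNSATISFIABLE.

SATISFIABLE

Try p = True.
Set q = False and propagate.
  then t is forced to False.
  then r is forced to False.
  then s is forced to True.
  then u is forced to True.
v is now unconstrained; take v = False.
So p=T, q=F, r=F, s=T, t=F, u=T, v=F is a satisfying assignment.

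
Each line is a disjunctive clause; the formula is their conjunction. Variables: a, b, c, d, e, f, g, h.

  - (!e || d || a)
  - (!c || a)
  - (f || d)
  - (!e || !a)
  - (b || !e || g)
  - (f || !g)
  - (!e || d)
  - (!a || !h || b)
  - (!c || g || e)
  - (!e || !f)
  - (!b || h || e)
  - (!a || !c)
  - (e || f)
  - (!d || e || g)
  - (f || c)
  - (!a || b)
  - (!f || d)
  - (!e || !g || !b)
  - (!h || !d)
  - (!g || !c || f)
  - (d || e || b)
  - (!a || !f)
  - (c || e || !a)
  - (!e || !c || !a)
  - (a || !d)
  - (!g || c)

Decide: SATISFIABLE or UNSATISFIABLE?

e = True:
  propagation gives a=False, d=True; an empty clause results — contradiction.
e = False:
  propagation gives f=True, d=True, g=True, h=False; an empty clause results — contradiction.
Every branch closes, so no satisfying assignment exists.

UNSATISFIABLE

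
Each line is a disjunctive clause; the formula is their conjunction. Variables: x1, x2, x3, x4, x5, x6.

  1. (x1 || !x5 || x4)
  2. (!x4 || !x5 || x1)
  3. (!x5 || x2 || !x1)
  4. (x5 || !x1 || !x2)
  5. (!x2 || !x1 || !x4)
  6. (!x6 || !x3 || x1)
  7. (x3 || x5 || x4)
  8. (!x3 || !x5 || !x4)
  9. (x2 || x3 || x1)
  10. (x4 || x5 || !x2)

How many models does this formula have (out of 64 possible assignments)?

Split on x1, then x5.
  x1=1, x5=1: remaining (x2,x3,x4,x6) ∈ {(1,0,0,0); (1,0,0,1); (1,1,0,0); (1,1,0,1)} — 4.
  x1=1, x5=0: x6 free; 3 ways for (x2,x3,x4) × 2^1 = 6.
  x1=0, x5=1: a clause becomes empty — 0.
  x1=0, x5=0: 5 of the 16 assignments to (x2,x3,x4,x6) work.
Total: 4 + 6 + 0 + 5 = 15.

15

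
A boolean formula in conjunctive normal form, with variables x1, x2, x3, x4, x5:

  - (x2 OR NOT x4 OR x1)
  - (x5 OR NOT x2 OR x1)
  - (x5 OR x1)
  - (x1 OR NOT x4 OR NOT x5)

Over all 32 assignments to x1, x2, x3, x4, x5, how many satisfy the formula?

Case analysis on x1 and x5:
  x1=T, x5=T: x2, x3, x4 free → 2^3 = 8.
  x1=T, x5=F: x2, x3, x4 free → 2^3 = 8.
  x1=F, x5=T: remaining (x2,x3,x4) ∈ {(F,F,F); (F,T,F); (T,F,F); (T,T,F)} — 4.
  x1=F, x5=F: a clause becomes empty — 0.
Total: 8 + 8 + 4 + 0 = 20.

20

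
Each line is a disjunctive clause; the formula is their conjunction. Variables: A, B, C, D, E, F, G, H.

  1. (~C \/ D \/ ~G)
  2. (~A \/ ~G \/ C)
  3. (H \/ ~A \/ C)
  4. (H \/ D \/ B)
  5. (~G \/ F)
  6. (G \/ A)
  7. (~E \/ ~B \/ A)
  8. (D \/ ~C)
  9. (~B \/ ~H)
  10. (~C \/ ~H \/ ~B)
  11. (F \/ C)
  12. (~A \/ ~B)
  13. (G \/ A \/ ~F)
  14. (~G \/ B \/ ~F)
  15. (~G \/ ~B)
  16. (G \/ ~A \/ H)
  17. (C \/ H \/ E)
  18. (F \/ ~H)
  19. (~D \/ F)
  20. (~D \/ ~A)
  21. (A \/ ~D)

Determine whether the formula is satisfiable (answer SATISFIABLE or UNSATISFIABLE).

SATISFIABLE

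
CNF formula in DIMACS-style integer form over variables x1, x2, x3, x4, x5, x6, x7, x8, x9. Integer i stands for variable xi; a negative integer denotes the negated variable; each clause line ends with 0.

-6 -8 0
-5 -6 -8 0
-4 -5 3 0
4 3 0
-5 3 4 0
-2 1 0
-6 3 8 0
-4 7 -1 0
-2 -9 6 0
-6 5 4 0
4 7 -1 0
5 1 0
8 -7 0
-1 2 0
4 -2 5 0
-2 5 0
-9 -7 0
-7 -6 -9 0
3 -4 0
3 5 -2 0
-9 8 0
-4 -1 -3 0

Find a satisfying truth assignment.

x9 occurs only negated in the remaining clauses — set x9 = False.
Branch on x1: take x1 = False.
  then x2 is forced to False.
  then x5 is forced to True.
The remaining clauses are satisfied by x3 = True, x4 = True, x6 = True, x7 = False, x8 = False.
Every clause has at least one true literal under this assignment.
Check each clause:
  1. {¬x8, ¬x6} — ¬x8 is true.
  2. {¬x8, ¬x6, ¬x5} — ¬x8 is true.
  3. {¬x5, ¬x4, x3} — x3 is true.
  4. {x3, x4} — x3 is true.
  5. {¬x5, x4, x3} — x3 is true.
  6. {¬x2, x1} — ¬x2 is true.
  7. {¬x6, x3, x8} — x3 is true.
  8. {¬x4, x7, ¬x1} — ¬x1 is true.
  9. {¬x2, ¬x9, x6} — x6 is true.
  10. {x4, ¬x6, x5} — x4 is true.
  11. {x4, ¬x1, x7} — x4 is true.
  12. {x5, x1} — x5 is true.
  13. {¬x7, x8} — ¬x7 is true.
  14. {¬x1, x2} — ¬x1 is true.
  15. {¬x2, x5, x4} — x4 is true.
  16. {x5, ¬x2} — x5 is true.
  17. {¬x9, ¬x7} — ¬x7 is true.
  18. {¬x9, ¬x7, ¬x6} — ¬x7 is true.
  19. {¬x4, x3} — x3 is true.
  20. {¬x2, x3, x5} — x3 is true.
  21. {x8, ¬x9} — ¬x9 is true.
  22. {¬x1, ¬x3, ¬x4} — ¬x1 is true.

x1=0, x2=0, x3=1, x4=1, x5=1, x6=1, x7=0, x8=0, x9=0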